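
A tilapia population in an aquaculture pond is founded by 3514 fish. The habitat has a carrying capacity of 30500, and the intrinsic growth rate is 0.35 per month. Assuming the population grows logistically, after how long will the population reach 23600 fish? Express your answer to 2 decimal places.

A = (K − N₀)/N₀ = (30500 − 3514)/3514 = 7.6796.
Solve 30500/(1 + 7.6796·e^(−0.35t)) = 23600: 1 + 7.6796·e^(−0.35t) = 1.2924, so e^(−0.35t) = 0.0380715.
−0.35·t = ln(0.0380715) = -3.2683, so t = 3.2683/0.35 = 9.338.

9.34 months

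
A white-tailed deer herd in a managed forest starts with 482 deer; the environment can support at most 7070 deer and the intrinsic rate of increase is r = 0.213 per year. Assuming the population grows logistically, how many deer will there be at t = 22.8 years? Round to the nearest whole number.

A = (K − N₀)/N₀ = (7070 − 482)/482 = 13.668.
N(t) = K/(1 + A·e^(−rt)) = 7070/(1 + 13.668×e^(−0.213×22.8)).
e^(−4.856) = 0.0077784; denominator = 1 + 13.668×0.0077784 = 1.1063.
N = 7070/1.1063 = 6390.58.

6391 deer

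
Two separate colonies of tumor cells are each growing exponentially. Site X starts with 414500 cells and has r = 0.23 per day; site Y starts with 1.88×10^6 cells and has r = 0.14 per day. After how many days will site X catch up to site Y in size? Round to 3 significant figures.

Set 414500·e^(0.23t) = 1.88×10^6·e^(0.14t).
e^((0.23 − 0.14)t) = 1.88×10^6/414500 → e^(0.09·t) = 4.5356.
0.09·t = ln(4.5356) = 1.512, so t = 1.512/0.09 = 16.799.

16.8 days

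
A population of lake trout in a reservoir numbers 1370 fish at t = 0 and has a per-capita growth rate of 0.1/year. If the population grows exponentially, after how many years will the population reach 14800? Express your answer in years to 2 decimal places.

Set N₀·e^(rt) = 14800: e^(0.1·t) = 14800/1370 = 10.803.
0.1·t = ln(10.803) = 2.3798, so t = 2.3798/0.1 = 23.798.

23.80 years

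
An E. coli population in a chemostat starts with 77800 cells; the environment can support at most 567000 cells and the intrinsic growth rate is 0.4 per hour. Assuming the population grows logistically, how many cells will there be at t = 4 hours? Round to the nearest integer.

249834 cells

A = (K − N₀)/N₀ = (567000 − 77800)/77800 = 6.2879.
N(t) = K/(1 + A·e^(−rt)) = 567000/(1 + 6.2879×e^(−0.4×4)).
e^(−1.6) = 0.2019; denominator = 1 + 6.2879×0.2019 = 2.2695.
N = 567000/2.2695 = 249834.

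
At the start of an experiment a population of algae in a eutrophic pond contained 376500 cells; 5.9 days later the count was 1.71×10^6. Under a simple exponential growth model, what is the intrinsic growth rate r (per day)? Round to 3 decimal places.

0.256 per day

From N(t) = N₀·e^(rt): e^(r·5.9) = 1.71×10^6/376500 = 4.5418.
r·5.9 = ln(4.5418) = 1.5133, so r = 1.5133/5.9 = 0.2565.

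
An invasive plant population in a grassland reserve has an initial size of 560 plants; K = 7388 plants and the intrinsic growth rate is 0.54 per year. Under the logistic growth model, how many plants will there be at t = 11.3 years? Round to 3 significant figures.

7190 plants

A = (K − N₀)/N₀ = (7388 − 560)/560 = 12.193.
N(t) = K/(1 + A·e^(−rt)) = 7388/(1 + 12.193×e^(−0.54×11.3)).
e^(−6.102) = 0.0022384; denominator = 1 + 12.193×0.0022384 = 1.0273.
N = 7388/1.0273 = 7191.72.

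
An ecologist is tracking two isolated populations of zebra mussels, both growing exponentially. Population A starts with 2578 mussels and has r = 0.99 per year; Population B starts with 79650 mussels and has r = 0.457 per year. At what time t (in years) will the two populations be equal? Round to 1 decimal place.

6.4 years

Set 2578·e^(0.99t) = 79650·e^(0.457t).
e^((0.99 − 0.457)t) = 79650/2578 → e^(0.533·t) = 30.896.
0.533·t = ln(30.896) = 3.4306, so t = 3.4306/0.533 = 6.4365.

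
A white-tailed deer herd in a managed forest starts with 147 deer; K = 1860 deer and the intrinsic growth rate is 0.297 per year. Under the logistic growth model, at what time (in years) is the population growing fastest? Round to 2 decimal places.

8.27 years

Logistic growth is fastest at N = K/2 = 930.
A = (K − N₀)/N₀ = 11.653. Set K/(1 + A·e^(−rt)) = K/2 → A·e^(−rt) = 1.
e^(−0.297t) = 1/11.653 = 0.0858144, so t = ln(11.653)/0.297 = 2.4556/0.297 = 8.2679.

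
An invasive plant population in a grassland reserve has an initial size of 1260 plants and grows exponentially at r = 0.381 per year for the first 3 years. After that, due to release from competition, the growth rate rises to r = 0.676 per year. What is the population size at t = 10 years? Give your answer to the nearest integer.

Phase 1: N(3) = 1260·e^(0.381×3) = 1260·e^1.143 = 3951.57.
Phase 2 runs for 10 − 3 = 7 years at r = 0.676.
N(10) = 3951.57·e^(0.676×7) = 3951.57·e^4.732 = 448591.

448591 plants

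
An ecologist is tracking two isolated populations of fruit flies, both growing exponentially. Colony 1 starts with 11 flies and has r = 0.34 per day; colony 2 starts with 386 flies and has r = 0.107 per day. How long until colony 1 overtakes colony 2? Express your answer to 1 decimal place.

15.3 days

Set 11·e^(0.34t) = 386·e^(0.107t).
e^((0.34 − 0.107)t) = 386/11 → e^(0.233·t) = 35.091.
0.233·t = ln(35.091) = 3.5579, so t = 3.5579/0.233 = 15.27.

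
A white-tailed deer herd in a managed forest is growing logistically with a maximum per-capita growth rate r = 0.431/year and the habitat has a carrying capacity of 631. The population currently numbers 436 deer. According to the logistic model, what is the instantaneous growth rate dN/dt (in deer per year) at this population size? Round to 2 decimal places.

58.07 deer per year

dN/dt = rN(1 − N/K) = 0.431 × 436 × (1 − 436/631).
1 − 436/631 = 0.30903; dN/dt = 0.431 × 436 × 0.30903 = 58.072.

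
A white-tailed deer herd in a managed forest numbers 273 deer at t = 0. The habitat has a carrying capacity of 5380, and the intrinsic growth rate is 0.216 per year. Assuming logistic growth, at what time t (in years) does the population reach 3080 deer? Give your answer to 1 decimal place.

A = (K − N₀)/N₀ = (5380 − 273)/273 = 18.707.
Solve 5380/(1 + 18.707·e^(−0.216t)) = 3080: 1 + 18.707·e^(−0.216t) = 1.7468, so e^(−0.216t) = 0.0399185.
−0.216·t = ln(0.0399185) = -3.2209, so t = 3.2209/0.216 = 14.912.

14.9 years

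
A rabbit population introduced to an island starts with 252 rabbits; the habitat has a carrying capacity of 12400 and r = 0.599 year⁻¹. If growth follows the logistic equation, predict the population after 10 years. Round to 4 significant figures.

A = (K − N₀)/N₀ = (12400 − 252)/252 = 48.206.
N(t) = K/(1 + A·e^(−rt)) = 12400/(1 + 48.206×e^(−0.599×10)).
e^(−5.99) = 0.0025037; denominator = 1 + 48.206×0.0025037 = 1.1207.
N = 12400/1.1207 = 11064.6.

11060 rabbits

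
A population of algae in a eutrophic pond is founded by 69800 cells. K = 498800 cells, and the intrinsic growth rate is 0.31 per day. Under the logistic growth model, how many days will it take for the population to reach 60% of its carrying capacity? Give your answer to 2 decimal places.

7.17 days

A = (K − N₀)/N₀ = (498800 − 69800)/69800 = 6.1461.
Solve 498800/(1 + 6.1461·e^(−0.31t)) = 299280: 1 + 6.1461·e^(−0.31t) = 1.6667, so e^(−0.31t) = 0.108469.
−0.31·t = ln(0.108469) = -2.2213, so t = 2.2213/0.31 = 7.1654.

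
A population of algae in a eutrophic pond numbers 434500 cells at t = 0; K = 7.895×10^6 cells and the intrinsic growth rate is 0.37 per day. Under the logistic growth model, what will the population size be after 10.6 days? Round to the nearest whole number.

A = (K − N₀)/N₀ = (7.895×10^6 − 434500)/434500 = 17.17.
N(t) = K/(1 + A·e^(−rt)) = 7.895×10^6/(1 + 17.17×e^(−0.37×10.6)).
e^(−3.922) = 0.019801; denominator = 1 + 17.17×0.019801 = 1.34.
N = 7.895×10^6/1.34 = 5.891804×10^6.

5891804 cells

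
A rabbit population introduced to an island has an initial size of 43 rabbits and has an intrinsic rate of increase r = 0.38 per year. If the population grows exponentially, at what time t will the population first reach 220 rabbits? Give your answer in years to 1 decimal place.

Set N₀·e^(rt) = 220: e^(0.38·t) = 220/43 = 5.1163.
0.38·t = ln(5.1163) = 1.6324, so t = 1.6324/0.38 = 4.2959.

4.3 years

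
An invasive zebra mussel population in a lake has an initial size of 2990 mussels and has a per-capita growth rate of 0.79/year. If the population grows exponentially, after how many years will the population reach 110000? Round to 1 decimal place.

4.6 years

Set N₀·e^(rt) = 110000: e^(0.79·t) = 110000/2990 = 36.789.
0.79·t = ln(36.789) = 3.6052, so t = 3.6052/0.79 = 4.5636.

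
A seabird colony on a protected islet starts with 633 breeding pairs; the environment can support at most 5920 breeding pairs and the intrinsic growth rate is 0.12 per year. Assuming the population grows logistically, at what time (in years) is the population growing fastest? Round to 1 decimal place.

17.7 years

Logistic growth is fastest at N = K/2 = 2960.
A = (K − N₀)/N₀ = 8.3523. Set K/(1 + A·e^(−rt)) = K/2 → A·e^(−rt) = 1.
e^(−0.12t) = 1/8.3523 = 0.119728, so t = ln(8.3523)/0.12 = 2.1225/0.12 = 17.688.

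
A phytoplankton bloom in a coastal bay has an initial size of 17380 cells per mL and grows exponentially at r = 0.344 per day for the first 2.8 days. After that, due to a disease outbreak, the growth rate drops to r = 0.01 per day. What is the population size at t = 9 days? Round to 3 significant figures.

48400 cells per mL

Phase 1: N(2.8) = 17380·e^(0.344×2.8) = 17380·e^0.9632 = 45536.8.
Phase 2 runs for 9 − 2.8 = 6.2 days at r = 0.01.
N(9) = 45536.8·e^(0.01×6.2) = 45536.8·e^0.062 = 48449.4.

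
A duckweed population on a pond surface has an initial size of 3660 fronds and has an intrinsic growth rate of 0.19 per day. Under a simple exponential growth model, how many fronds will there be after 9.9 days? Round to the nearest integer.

24010 fronds

N(t) = N₀·e^(rt) = 3660 × e^(0.19×9.9) = 3660 × e^1.881.
e^1.881 ≈ 6.5601, so N ≈ 3660 × 6.5601 = 24009.8.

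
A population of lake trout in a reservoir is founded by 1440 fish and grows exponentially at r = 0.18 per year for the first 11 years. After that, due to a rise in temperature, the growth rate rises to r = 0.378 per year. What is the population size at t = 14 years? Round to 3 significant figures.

Phase 1: N(11) = 1440·e^(0.18×11) = 1440·e^1.98 = 10429.5.
Phase 2 runs for 14 − 11 = 3 years at r = 0.378.
N(14) = 10429.5·e^(0.378×3) = 10429.5·e^1.134 = 32415.7.

32400 fish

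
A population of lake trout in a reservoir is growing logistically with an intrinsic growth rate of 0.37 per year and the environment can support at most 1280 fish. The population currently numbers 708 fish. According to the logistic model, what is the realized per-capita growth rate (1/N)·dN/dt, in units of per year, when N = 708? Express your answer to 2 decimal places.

(1/N)·dN/dt = r(1 − N/K) = 0.37 × (1 − 708/1280).
= 0.37 × 0.44688 = 0.16534.

0.17 per year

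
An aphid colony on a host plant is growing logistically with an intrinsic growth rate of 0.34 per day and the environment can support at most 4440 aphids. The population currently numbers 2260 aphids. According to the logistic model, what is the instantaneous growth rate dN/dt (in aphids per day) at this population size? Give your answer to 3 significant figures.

dN/dt = rN(1 − N/K) = 0.34 × 2260 × (1 − 2260/4440).
1 − 2260/4440 = 0.49099; dN/dt = 0.34 × 2260 × 0.49099 = 377.28.

377 aphids per day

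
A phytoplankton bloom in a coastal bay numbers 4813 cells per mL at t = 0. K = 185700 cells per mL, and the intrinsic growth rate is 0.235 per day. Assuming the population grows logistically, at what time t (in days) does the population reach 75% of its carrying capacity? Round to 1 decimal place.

A = (K − N₀)/N₀ = (185700 − 4813)/4813 = 37.583.
Solve 185700/(1 + 37.583·e^(−0.235t)) = 139275: 1 + 37.583·e^(−0.235t) = 1.3333, so e^(−0.235t) = 0.00886926.
−0.235·t = ln(0.00886926) = -4.7252, so t = 4.7252/0.235 = 20.107.

20.1 days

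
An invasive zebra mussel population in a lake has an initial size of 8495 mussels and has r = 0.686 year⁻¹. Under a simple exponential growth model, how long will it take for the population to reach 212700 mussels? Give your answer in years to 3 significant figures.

4.69 years

Set N₀·e^(rt) = 212700: e^(0.686·t) = 212700/8495 = 25.038.
0.686·t = ln(25.038) = 3.2204, so t = 3.2204/0.686 = 4.6945.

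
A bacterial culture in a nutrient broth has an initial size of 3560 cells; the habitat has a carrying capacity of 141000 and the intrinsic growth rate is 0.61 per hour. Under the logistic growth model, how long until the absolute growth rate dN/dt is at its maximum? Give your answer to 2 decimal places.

5.99 hours

Logistic growth is fastest at N = K/2 = 70500.
A = (K − N₀)/N₀ = 38.607. Set K/(1 + A·e^(−rt)) = K/2 → A·e^(−rt) = 1.
e^(−0.61t) = 1/38.607 = 0.0259022, so t = ln(38.607)/0.61 = 3.6534/0.61 = 5.9892.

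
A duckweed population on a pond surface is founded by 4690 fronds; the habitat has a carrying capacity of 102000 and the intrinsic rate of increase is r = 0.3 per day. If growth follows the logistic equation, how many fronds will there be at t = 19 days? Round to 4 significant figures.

A = (K − N₀)/N₀ = (102000 − 4690)/4690 = 20.748.
N(t) = K/(1 + A·e^(−rt)) = 102000/(1 + 20.748×e^(−0.3×19)).
e^(−5.7) = 0.003346; denominator = 1 + 20.748×0.003346 = 1.0694.
N = 102000/1.0694 = 95378.5.

95380 fronds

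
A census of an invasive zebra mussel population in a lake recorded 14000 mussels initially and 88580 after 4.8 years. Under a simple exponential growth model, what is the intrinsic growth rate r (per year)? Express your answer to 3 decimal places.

0.384 per year

From N(t) = N₀·e^(rt): e^(r·4.8) = 88580/14000 = 6.3271.
r·4.8 = ln(6.3271) = 1.8448, so r = 1.8448/4.8 = 0.38434.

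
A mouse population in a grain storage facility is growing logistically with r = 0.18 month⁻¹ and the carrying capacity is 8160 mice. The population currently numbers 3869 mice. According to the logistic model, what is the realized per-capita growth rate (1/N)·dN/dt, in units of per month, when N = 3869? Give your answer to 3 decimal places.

(1/N)·dN/dt = r(1 − N/K) = 0.18 × (1 − 3869/8160).
= 0.18 × 0.52586 = 0.094654.

0.095 per month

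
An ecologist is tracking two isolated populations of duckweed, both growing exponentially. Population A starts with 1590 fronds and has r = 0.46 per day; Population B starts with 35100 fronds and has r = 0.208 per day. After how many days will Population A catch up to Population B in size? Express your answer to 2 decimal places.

Set 1590·e^(0.46t) = 35100·e^(0.208t).
e^((0.46 − 0.208)t) = 35100/1590 → e^(0.252·t) = 22.075.
0.252·t = ln(22.075) = 3.0945, so t = 3.0945/0.252 = 12.28.

12.28 days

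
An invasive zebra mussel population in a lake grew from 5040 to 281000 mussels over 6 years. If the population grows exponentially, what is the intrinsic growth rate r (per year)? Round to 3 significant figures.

0.670 per year

From N(t) = N₀·e^(rt): e^(r·6) = 281000/5040 = 55.754.
r·6 = ln(55.754) = 4.0209, so r = 4.0209/6 = 0.67016.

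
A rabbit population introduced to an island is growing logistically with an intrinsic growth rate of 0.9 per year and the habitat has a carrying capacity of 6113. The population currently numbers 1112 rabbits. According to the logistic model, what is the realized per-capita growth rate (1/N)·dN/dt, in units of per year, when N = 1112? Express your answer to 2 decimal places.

0.74 per year

(1/N)·dN/dt = r(1 − N/K) = 0.9 × (1 − 1112/6113).
= 0.9 × 0.81809 = 0.73628.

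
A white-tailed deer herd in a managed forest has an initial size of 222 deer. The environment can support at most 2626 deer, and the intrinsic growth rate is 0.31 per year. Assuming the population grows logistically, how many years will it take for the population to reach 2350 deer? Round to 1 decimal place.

A = (K − N₀)/N₀ = (2626 − 222)/222 = 10.829.
Solve 2626/(1 + 10.829·e^(−0.31t)) = 2350: 1 + 10.829·e^(−0.31t) = 1.1174, so e^(−0.31t) = 0.0108458.
−0.31·t = ln(0.0108458) = -4.524, so t = 4.524/0.31 = 14.593.

14.6 years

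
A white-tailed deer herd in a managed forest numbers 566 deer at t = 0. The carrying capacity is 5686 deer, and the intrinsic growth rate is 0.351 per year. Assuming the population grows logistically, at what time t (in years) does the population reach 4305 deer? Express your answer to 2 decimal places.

A = (K − N₀)/N₀ = (5686 − 566)/566 = 9.0459.
Solve 5686/(1 + 9.0459·e^(−0.351t)) = 4305: 1 + 9.0459·e^(−0.351t) = 1.3208, so e^(−0.351t) = 0.0354623.
−0.351·t = ln(0.0354623) = -3.3393, so t = 3.3393/0.351 = 9.5136.

9.51 years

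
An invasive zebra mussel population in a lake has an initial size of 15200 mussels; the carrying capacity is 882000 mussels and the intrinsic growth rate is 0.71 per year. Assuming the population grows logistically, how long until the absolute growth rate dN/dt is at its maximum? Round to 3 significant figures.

5.70 years

Logistic growth is fastest at N = K/2 = 441000.
A = (K − N₀)/N₀ = 57.026. Set K/(1 + A·e^(−rt)) = K/2 → A·e^(−rt) = 1.
e^(−0.71t) = 1/57.026 = 0.0175358, so t = ln(57.026)/0.71 = 4.0435/0.71 = 5.6951.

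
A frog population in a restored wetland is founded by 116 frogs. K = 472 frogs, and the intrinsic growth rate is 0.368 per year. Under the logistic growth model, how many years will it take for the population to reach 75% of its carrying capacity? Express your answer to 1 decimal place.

6.0 years

A = (K − N₀)/N₀ = (472 − 116)/116 = 3.069.
Solve 472/(1 + 3.069·e^(−0.368t)) = 354: 1 + 3.069·e^(−0.368t) = 1.3333, so e^(−0.368t) = 0.108614.
−0.368·t = ln(0.108614) = -2.22, so t = 2.22/0.368 = 6.0325.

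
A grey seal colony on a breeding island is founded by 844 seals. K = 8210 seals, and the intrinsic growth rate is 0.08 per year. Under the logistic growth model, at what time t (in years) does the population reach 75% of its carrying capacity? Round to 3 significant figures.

40.8 years

A = (K − N₀)/N₀ = (8210 − 844)/844 = 8.7275.
Solve 8210/(1 + 8.7275·e^(−0.08t)) = 6157.5: 1 + 8.7275·e^(−0.08t) = 1.3333, so e^(−0.08t) = 0.0381935.
−0.08·t = ln(0.0381935) = -3.2651, so t = 3.2651/0.08 = 40.814.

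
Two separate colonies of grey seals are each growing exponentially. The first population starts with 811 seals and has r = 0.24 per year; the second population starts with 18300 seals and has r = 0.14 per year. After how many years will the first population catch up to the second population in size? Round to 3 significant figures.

31.2 years

Set 811·e^(0.24t) = 18300·e^(0.14t).
e^((0.24 − 0.14)t) = 18300/811 → e^(0.1·t) = 22.565.
0.1·t = ln(22.565) = 3.1164, so t = 3.1164/0.1 = 31.164.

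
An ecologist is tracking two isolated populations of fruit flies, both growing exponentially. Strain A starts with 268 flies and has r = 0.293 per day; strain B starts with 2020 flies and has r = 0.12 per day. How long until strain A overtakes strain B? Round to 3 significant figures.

Set 268·e^(0.293t) = 2020·e^(0.12t).
e^((0.293 − 0.12)t) = 2020/268 → e^(0.173·t) = 7.5373.
0.173·t = ln(7.5373) = 2.0199, so t = 2.0199/0.173 = 11.676.

11.7 days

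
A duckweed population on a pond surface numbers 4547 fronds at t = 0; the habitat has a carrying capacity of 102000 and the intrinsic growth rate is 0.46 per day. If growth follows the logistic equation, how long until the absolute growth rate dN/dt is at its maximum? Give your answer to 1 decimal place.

6.7 days

Logistic growth is fastest at N = K/2 = 51000.
A = (K − N₀)/N₀ = 21.432. Set K/(1 + A·e^(−rt)) = K/2 → A·e^(−rt) = 1.
e^(−0.46t) = 1/21.432 = 0.0466584, so t = ln(21.432)/0.46 = 3.0649/0.46 = 6.6628.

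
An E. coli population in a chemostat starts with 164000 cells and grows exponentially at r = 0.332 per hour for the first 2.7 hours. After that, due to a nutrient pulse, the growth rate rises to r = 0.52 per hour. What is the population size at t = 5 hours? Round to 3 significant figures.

Phase 1: N(2.7) = 164000·e^(0.332×2.7) = 164000·e^0.8964 = 401925.
Phase 2 runs for 5 − 2.7 = 2.3 hours at r = 0.52.
N(5) = 401925·e^(0.52×2.3) = 401925·e^1.196 = 1.329112×10^6.

1330000 cells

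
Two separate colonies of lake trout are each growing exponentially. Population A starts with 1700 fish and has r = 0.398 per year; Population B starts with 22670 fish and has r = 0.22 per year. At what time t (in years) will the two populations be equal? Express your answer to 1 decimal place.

Set 1700·e^(0.398t) = 22670·e^(0.22t).
e^((0.398 − 0.22)t) = 22670/1700 → e^(0.178·t) = 13.335.
0.178·t = ln(13.335) = 2.5904, so t = 2.5904/0.178 = 14.553.

14.6 years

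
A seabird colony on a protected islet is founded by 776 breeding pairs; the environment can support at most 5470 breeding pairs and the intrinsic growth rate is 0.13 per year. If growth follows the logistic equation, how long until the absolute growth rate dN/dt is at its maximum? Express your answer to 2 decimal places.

Logistic growth is fastest at N = K/2 = 2735.
A = (K − N₀)/N₀ = 6.049. Set K/(1 + A·e^(−rt)) = K/2 → A·e^(−rt) = 1.
e^(−0.13t) = 1/6.049 = 0.165317, so t = ln(6.049)/0.13 = 1.7999/0.13 = 13.845.

13.85 years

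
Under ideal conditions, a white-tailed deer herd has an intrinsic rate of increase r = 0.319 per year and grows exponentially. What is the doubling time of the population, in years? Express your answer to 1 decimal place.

2.2 years

Doubling time t_d = ln(2)/r = 0.6931/0.319 = 2.1729.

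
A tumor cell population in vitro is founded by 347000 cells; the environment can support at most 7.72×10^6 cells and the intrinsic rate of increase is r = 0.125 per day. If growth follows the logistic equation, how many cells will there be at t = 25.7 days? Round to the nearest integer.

4160941 cells

A = (K − N₀)/N₀ = (7.72×10^6 − 347000)/347000 = 21.248.
N(t) = K/(1 + A·e^(−rt)) = 7.72×10^6/(1 + 21.248×e^(−0.125×25.7)).
e^(−3.212) = 0.040256; denominator = 1 + 21.248×0.040256 = 1.8553.
N = 7.72×10^6/1.8553 = 4.160941×10^6.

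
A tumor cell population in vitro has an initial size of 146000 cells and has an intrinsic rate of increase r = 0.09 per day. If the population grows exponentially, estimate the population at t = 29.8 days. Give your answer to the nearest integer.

N(t) = N₀·e^(rt) = 146000 × e^(0.09×29.8) = 146000 × e^2.682.
e^2.682 ≈ 14.614, so N ≈ 146000 × 14.614 = 2.133687×10^6.

2133687 cells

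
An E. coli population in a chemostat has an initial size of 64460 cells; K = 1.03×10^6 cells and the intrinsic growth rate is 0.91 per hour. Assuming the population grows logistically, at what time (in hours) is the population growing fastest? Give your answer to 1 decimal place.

3.0 hours

Logistic growth is fastest at N = K/2 = 515000.
A = (K − N₀)/N₀ = 14.979. Set K/(1 + A·e^(−rt)) = K/2 → A·e^(−rt) = 1.
e^(−0.91t) = 1/14.979 = 0.0667606, so t = ln(14.979)/0.91 = 2.7066/0.91 = 2.9743.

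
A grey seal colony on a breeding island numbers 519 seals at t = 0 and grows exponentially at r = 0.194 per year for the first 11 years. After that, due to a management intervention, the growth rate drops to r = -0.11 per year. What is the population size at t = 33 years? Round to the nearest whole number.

Phase 1: N(11) = 519·e^(0.194×11) = 519·e^2.134 = 4384.82.
Phase 2 runs for 33 − 11 = 22 years at r = -0.11.
N(33) = 4384.82·e^(-0.11×22) = 4384.82·e^-2.42 = 389.905.

390 seals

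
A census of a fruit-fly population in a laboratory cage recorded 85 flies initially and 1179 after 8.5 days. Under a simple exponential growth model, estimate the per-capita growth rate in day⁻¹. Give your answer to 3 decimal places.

From N(t) = N₀·e^(rt): e^(r·8.5) = 1179/85 = 13.871.
r·8.5 = ln(13.871) = 2.6298, so r = 2.6298/8.5 = 0.30938.

0.309 per day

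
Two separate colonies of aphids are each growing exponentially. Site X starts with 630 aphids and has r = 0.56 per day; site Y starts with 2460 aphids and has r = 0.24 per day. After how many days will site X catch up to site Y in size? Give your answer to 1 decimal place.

4.3 days

Set 630·e^(0.56t) = 2460·e^(0.24t).
e^((0.56 − 0.24)t) = 2460/630 → e^(0.32·t) = 3.9048.
0.32·t = ln(3.9048) = 1.3622, so t = 1.3622/0.32 = 4.2569.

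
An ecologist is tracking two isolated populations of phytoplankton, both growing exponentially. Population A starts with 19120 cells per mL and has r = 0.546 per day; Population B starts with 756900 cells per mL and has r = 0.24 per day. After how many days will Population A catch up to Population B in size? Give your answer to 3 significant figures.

Set 19120·e^(0.546t) = 756900·e^(0.24t).
e^((0.546 − 0.24)t) = 756900/19120 → e^(0.306·t) = 39.587.
0.306·t = ln(39.587) = 3.6785, so t = 3.6785/0.306 = 12.021.

12.0 days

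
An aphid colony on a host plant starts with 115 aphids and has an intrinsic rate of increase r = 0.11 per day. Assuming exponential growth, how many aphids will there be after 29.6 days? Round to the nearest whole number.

2984 aphids

N(t) = N₀·e^(rt) = 115 × e^(0.11×29.6) = 115 × e^3.256.
e^3.256 ≈ 25.946, so N ≈ 115 × 25.946 = 2983.74.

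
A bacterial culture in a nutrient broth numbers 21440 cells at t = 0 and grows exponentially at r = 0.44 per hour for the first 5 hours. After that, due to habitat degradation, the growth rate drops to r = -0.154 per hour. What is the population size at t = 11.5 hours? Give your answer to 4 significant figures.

Phase 1: N(5) = 21440·e^(0.44×5) = 21440·e^2.2 = 193496.
Phase 2 runs for 11.5 − 5 = 6.5 hours at r = -0.154.
N(11.5) = 193496·e^(-0.154×6.5) = 193496·e^-1.001 = 71112.2.

71110 cells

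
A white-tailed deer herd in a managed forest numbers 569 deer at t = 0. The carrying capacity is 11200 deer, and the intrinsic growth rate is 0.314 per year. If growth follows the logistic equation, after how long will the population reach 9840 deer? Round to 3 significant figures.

A = (K − N₀)/N₀ = (11200 − 569)/569 = 18.684.
Solve 11200/(1 + 18.684·e^(−0.314t)) = 9840: 1 + 18.684·e^(−0.314t) = 1.1382, so e^(−0.314t) = 0.00739745.
−0.314·t = ln(0.00739745) = -4.9066, so t = 4.9066/0.314 = 15.626.

15.6 years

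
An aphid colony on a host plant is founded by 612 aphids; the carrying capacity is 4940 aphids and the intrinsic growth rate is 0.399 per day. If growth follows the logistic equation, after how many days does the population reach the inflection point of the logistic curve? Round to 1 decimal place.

Logistic growth is fastest at N = K/2 = 2470.
A = (K − N₀)/N₀ = 7.0719. Set K/(1 + A·e^(−rt)) = K/2 → A·e^(−rt) = 1.
e^(−0.399t) = 1/7.0719 = 0.141405, so t = ln(7.0719)/0.399 = 1.9561/0.399 = 4.9026.

4.9 days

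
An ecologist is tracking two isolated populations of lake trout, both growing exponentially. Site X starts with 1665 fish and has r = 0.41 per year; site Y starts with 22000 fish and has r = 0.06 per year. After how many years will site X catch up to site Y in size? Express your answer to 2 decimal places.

Set 1665·e^(0.41t) = 22000·e^(0.06t).
e^((0.41 − 0.06)t) = 22000/1665 → e^(0.35·t) = 13.213.
0.35·t = ln(13.213) = 2.5812, so t = 2.5812/0.35 = 7.3749.

7.37 years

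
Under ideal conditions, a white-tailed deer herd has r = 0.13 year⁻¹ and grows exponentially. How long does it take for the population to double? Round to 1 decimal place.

5.3 years

Doubling time t_d = ln(2)/r = 0.6931/0.13 = 5.3319.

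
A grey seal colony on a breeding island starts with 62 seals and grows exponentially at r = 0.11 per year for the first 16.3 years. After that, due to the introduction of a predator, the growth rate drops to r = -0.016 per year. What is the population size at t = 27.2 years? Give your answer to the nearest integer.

Phase 1: N(16.3) = 62·e^(0.11×16.3) = 62·e^1.793 = 372.462.
Phase 2 runs for 27.2 − 16.3 = 10.9 years at r = -0.016.
N(27.2) = 372.462·e^(-0.016×10.9) = 372.462·e^-0.1744 = 312.853.

313 seals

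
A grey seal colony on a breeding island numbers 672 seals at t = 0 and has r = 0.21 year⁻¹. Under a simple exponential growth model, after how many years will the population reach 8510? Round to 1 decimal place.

Set N₀·e^(rt) = 8510: e^(0.21·t) = 8510/672 = 12.664.
0.21·t = ln(12.664) = 2.5387, so t = 2.5387/0.21 = 12.089.

12.1 years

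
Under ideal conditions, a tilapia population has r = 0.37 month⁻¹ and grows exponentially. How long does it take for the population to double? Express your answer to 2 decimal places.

1.87 months

Doubling time t_d = ln(2)/r = 0.6931/0.37 = 1.8734.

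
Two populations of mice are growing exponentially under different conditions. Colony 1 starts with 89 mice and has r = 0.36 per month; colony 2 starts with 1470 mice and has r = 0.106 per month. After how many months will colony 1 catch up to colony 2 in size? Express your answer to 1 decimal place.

Set 89·e^(0.36t) = 1470·e^(0.106t).
e^((0.36 − 0.106)t) = 1470/89 → e^(0.254·t) = 16.517.
0.254·t = ln(16.517) = 2.8044, so t = 2.8044/0.254 = 11.041.

11.0 months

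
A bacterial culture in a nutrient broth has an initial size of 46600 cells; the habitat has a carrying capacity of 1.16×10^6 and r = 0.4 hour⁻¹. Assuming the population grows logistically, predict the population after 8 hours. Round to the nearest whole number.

587663 cells

A = (K − N₀)/N₀ = (1.16×10^6 − 46600)/46600 = 23.893.
N(t) = K/(1 + A·e^(−rt)) = 1.16×10^6/(1 + 23.893×e^(−0.4×8)).
e^(−3.2) = 0.040762; denominator = 1 + 23.893×0.040762 = 1.9739.
N = 1.16×10^6/1.9739 = 587663.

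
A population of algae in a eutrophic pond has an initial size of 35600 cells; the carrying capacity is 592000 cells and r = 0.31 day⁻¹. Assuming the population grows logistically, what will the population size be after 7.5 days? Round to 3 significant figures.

A = (K − N₀)/N₀ = (592000 − 35600)/35600 = 15.629.
N(t) = K/(1 + A·e^(−rt)) = 592000/(1 + 15.629×e^(−0.31×7.5)).
e^(−2.325) = 0.097783; denominator = 1 + 15.629×0.097783 = 2.5283.
N = 592000/2.5283 = 234151.

234000 cells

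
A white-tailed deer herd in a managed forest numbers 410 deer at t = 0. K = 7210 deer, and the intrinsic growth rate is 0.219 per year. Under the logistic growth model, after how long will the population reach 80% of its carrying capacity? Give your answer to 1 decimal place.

A = (K − N₀)/N₀ = (7210 − 410)/410 = 16.585.
Solve 7210/(1 + 16.585·e^(−0.219t)) = 5768: 1 + 16.585·e^(−0.219t) = 1.25, so e^(−0.219t) = 0.0150735.
−0.219·t = ln(0.0150735) = -4.1948, so t = 4.1948/0.219 = 19.154.

19.2 years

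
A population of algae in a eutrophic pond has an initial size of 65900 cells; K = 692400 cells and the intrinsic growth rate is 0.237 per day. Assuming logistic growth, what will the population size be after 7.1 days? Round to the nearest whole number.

A = (K − N₀)/N₀ = (692400 − 65900)/65900 = 9.5068.
N(t) = K/(1 + A·e^(−rt)) = 692400/(1 + 9.5068×e^(−0.237×7.1)).
e^(−1.683) = 0.18587; denominator = 1 + 9.5068×0.18587 = 2.767.
N = 692400/2.767 = 250231.

250231 cells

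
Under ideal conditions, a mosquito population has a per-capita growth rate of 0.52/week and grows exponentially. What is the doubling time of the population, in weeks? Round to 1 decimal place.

1.3 weeks

Doubling time t_d = ln(2)/r = 0.6931/0.52 = 1.333.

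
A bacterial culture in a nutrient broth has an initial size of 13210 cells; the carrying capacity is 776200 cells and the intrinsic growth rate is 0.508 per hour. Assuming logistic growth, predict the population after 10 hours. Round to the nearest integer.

571049 cells

A = (K − N₀)/N₀ = (776200 − 13210)/13210 = 57.759.
N(t) = K/(1 + A·e^(−rt)) = 776200/(1 + 57.759×e^(−0.508×10)).
e^(−5.08) = 0.0062199; denominator = 1 + 57.759×0.0062199 = 1.3593.
N = 776200/1.3593 = 571049.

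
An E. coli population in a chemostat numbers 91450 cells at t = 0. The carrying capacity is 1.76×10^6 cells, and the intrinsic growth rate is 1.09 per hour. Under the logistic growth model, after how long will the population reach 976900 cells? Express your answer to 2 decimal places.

A = (K − N₀)/N₀ = (1.76×10^6 − 91450)/91450 = 18.245.
Solve 1.76×10^6/(1 + 18.245·e^(−1.09t)) = 976900: 1 + 18.245·e^(−1.09t) = 1.8016, so e^(−1.09t) = 0.0439351.
−1.09·t = ln(0.0439351) = -3.125, so t = 3.125/1.09 = 2.867.

2.87 hours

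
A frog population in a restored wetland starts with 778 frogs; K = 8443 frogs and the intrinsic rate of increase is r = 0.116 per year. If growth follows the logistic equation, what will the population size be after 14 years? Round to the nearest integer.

2870 frogs

A = (K − N₀)/N₀ = (8443 − 778)/778 = 9.8522.
N(t) = K/(1 + A·e^(−rt)) = 8443/(1 + 9.8522×e^(−0.116×14)).
e^(−1.624) = 0.19711; denominator = 1 + 9.8522×0.19711 = 2.942.
N = 8443/2.942 = 2869.86.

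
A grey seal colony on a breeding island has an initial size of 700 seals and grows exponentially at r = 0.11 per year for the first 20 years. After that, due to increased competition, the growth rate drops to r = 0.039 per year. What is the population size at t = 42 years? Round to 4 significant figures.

14900 seals

Phase 1: N(20) = 700·e^(0.11×20) = 700·e^2.2 = 6317.51.
Phase 2 runs for 42 − 20 = 22 years at r = 0.039.
N(42) = 6317.51·e^(0.039×22) = 6317.51·e^0.858 = 14899.5.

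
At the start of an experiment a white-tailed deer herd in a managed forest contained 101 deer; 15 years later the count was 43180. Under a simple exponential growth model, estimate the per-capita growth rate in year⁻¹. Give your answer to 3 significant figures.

From N(t) = N₀·e^(rt): e^(r·15) = 43180/101 = 427.52.
r·15 = ln(427.52) = 6.058, so r = 6.058/15 = 0.40387.

0.404 per year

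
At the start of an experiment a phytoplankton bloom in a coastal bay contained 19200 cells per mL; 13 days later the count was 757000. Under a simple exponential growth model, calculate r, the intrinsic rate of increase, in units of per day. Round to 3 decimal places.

From N(t) = N₀·e^(rt): e^(r·13) = 757000/19200 = 39.427.
r·13 = ln(39.427) = 3.6745, so r = 3.6745/13 = 0.28265.

0.283 per day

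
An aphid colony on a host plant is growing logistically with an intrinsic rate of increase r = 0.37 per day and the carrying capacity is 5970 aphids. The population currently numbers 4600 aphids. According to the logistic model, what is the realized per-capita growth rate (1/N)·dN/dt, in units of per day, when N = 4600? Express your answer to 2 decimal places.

(1/N)·dN/dt = r(1 − N/K) = 0.37 × (1 − 4600/5970).
= 0.37 × 0.22948 = 0.084908.

0.08 per day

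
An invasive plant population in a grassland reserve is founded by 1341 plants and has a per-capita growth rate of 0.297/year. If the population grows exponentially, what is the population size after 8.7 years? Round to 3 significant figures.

17800 plants

N(t) = N₀·e^(rt) = 1341 × e^(0.297×8.7) = 1341 × e^2.584.
e^2.584 ≈ 13.249, so N ≈ 1341 × 13.249 = 17766.5.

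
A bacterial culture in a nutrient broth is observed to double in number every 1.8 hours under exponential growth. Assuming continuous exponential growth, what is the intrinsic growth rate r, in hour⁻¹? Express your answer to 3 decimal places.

r = ln(2)/t_d = 0.6931/1.8 = 0.38508.

0.385 per hour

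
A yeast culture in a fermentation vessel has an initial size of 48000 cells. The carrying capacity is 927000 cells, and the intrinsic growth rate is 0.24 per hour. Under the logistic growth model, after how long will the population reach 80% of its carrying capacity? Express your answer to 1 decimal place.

17.9 hours

A = (K − N₀)/N₀ = (927000 − 48000)/48000 = 18.312.
Solve 927000/(1 + 18.312·e^(−0.24t)) = 741600: 1 + 18.312·e^(−0.24t) = 1.25, so e^(−0.24t) = 0.0136519.
−0.24·t = ln(0.0136519) = -4.2939, so t = 4.2939/0.24 = 17.891.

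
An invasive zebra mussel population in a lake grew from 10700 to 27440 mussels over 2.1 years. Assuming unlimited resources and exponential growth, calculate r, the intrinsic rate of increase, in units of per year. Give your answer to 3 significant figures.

From N(t) = N₀·e^(rt): e^(r·2.1) = 27440/10700 = 2.5645.
r·2.1 = ln(2.5645) = 0.94176, so r = 0.94176/2.1 = 0.44846.

0.448 per year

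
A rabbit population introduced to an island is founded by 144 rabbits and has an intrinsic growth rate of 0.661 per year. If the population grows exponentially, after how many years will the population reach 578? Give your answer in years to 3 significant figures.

Set N₀·e^(rt) = 578: e^(0.661·t) = 578/144 = 4.0139.
0.661·t = ln(4.0139) = 1.3898, so t = 1.3898/0.661 = 2.1025.

2.10 years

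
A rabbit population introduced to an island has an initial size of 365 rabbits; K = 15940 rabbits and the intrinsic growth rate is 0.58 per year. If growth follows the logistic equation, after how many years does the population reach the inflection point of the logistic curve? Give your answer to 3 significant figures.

6.47 years

Logistic growth is fastest at N = K/2 = 7970.
A = (K − N₀)/N₀ = 42.671. Set K/(1 + A·e^(−rt)) = K/2 → A·e^(−rt) = 1.
e^(−0.58t) = 1/42.671 = 0.023435, so t = ln(42.671)/0.58 = 3.7535/0.58 = 6.4716.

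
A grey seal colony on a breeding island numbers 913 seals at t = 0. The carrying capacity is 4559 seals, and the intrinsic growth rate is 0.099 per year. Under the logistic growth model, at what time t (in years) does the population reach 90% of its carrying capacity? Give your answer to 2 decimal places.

A = (K − N₀)/N₀ = (4559 − 913)/913 = 3.9934.
Solve 4559/(1 + 3.9934·e^(−0.099t)) = 4103.1: 1 + 3.9934·e^(−0.099t) = 1.1111, so e^(−0.099t) = 0.0278235.
−0.099·t = ln(0.0278235) = -3.5819, so t = 3.5819/0.099 = 36.181.

36.18 years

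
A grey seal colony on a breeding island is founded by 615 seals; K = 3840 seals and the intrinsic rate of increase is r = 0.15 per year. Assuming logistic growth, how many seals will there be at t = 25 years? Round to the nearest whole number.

3418 seals

A = (K − N₀)/N₀ = (3840 − 615)/615 = 5.2439.
N(t) = K/(1 + A·e^(−rt)) = 3840/(1 + 5.2439×e^(−0.15×25)).
e^(−3.75) = 0.023518; denominator = 1 + 5.2439×0.023518 = 1.1233.
N = 3840/1.1233 = 3418.42.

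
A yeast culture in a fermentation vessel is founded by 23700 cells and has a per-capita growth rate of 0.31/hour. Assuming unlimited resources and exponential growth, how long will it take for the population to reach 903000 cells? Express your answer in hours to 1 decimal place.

11.7 hours

Set N₀·e^(rt) = 903000: e^(0.31·t) = 903000/23700 = 38.101.
0.31·t = ln(38.101) = 3.6402, so t = 3.6402/0.31 = 11.743.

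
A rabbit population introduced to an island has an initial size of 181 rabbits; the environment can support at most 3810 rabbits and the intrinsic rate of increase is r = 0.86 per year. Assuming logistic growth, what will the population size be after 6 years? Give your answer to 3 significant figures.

3420 rabbits

A = (K − N₀)/N₀ = (3810 − 181)/181 = 20.05.
N(t) = K/(1 + A·e^(−rt)) = 3810/(1 + 20.05×e^(−0.86×6)).
e^(−5.16) = 0.0057417; denominator = 1 + 20.05×0.0057417 = 1.1151.
N = 3810/1.1151 = 3416.67.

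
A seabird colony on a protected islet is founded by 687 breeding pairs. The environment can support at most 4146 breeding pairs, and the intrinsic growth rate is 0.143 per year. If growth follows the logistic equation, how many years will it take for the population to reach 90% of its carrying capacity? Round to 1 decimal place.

A = (K − N₀)/N₀ = (4146 − 687)/687 = 5.0349.
Solve 4146/(1 + 5.0349·e^(−0.143t)) = 3731.4: 1 + 5.0349·e^(−0.143t) = 1.1111, so e^(−0.143t) = 0.022068.
−0.143·t = ln(0.022068) = -3.8136, so t = 3.8136/0.143 = 26.669.

26.7 years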